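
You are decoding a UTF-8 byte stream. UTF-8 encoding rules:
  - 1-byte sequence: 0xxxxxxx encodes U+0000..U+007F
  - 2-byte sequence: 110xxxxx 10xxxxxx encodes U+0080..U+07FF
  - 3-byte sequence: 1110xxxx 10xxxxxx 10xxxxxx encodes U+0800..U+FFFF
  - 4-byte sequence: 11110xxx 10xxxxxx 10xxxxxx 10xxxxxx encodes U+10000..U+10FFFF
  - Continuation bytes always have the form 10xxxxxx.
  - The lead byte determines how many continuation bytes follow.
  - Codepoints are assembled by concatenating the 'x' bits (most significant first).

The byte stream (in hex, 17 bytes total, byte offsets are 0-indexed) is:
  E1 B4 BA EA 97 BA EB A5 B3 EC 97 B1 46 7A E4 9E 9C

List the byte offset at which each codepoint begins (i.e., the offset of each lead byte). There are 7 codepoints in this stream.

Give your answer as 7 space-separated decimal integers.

Byte[0]=E1: 3-byte lead, need 2 cont bytes. acc=0x1
Byte[1]=B4: continuation. acc=(acc<<6)|0x34=0x74
Byte[2]=BA: continuation. acc=(acc<<6)|0x3A=0x1D3A
Completed: cp=U+1D3A (starts at byte 0)
Byte[3]=EA: 3-byte lead, need 2 cont bytes. acc=0xA
Byte[4]=97: continuation. acc=(acc<<6)|0x17=0x297
Byte[5]=BA: continuation. acc=(acc<<6)|0x3A=0xA5FA
Completed: cp=U+A5FA (starts at byte 3)
Byte[6]=EB: 3-byte lead, need 2 cont bytes. acc=0xB
Byte[7]=A5: continuation. acc=(acc<<6)|0x25=0x2E5
Byte[8]=B3: continuation. acc=(acc<<6)|0x33=0xB973
Completed: cp=U+B973 (starts at byte 6)
Byte[9]=EC: 3-byte lead, need 2 cont bytes. acc=0xC
Byte[10]=97: continuation. acc=(acc<<6)|0x17=0x317
Byte[11]=B1: continuation. acc=(acc<<6)|0x31=0xC5F1
Completed: cp=U+C5F1 (starts at byte 9)
Byte[12]=46: 1-byte ASCII. cp=U+0046
Byte[13]=7A: 1-byte ASCII. cp=U+007A
Byte[14]=E4: 3-byte lead, need 2 cont bytes. acc=0x4
Byte[15]=9E: continuation. acc=(acc<<6)|0x1E=0x11E
Byte[16]=9C: continuation. acc=(acc<<6)|0x1C=0x479C
Completed: cp=U+479C (starts at byte 14)

Answer: 0 3 6 9 12 13 14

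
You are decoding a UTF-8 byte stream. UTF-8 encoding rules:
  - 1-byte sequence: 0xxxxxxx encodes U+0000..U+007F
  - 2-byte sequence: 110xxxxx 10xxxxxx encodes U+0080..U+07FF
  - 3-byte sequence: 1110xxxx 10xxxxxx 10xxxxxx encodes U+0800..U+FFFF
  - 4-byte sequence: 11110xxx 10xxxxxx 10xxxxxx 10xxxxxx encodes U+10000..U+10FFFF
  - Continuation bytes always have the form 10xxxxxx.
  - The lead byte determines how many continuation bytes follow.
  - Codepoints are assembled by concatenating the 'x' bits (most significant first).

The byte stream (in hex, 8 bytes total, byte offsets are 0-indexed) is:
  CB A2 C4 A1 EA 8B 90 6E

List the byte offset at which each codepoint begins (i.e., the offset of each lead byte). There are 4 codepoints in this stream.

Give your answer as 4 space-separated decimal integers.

Answer: 0 2 4 7

Derivation:
Byte[0]=CB: 2-byte lead, need 1 cont bytes. acc=0xB
Byte[1]=A2: continuation. acc=(acc<<6)|0x22=0x2E2
Completed: cp=U+02E2 (starts at byte 0)
Byte[2]=C4: 2-byte lead, need 1 cont bytes. acc=0x4
Byte[3]=A1: continuation. acc=(acc<<6)|0x21=0x121
Completed: cp=U+0121 (starts at byte 2)
Byte[4]=EA: 3-byte lead, need 2 cont bytes. acc=0xA
Byte[5]=8B: continuation. acc=(acc<<6)|0x0B=0x28B
Byte[6]=90: continuation. acc=(acc<<6)|0x10=0xA2D0
Completed: cp=U+A2D0 (starts at byte 4)
Byte[7]=6E: 1-byte ASCII. cp=U+006E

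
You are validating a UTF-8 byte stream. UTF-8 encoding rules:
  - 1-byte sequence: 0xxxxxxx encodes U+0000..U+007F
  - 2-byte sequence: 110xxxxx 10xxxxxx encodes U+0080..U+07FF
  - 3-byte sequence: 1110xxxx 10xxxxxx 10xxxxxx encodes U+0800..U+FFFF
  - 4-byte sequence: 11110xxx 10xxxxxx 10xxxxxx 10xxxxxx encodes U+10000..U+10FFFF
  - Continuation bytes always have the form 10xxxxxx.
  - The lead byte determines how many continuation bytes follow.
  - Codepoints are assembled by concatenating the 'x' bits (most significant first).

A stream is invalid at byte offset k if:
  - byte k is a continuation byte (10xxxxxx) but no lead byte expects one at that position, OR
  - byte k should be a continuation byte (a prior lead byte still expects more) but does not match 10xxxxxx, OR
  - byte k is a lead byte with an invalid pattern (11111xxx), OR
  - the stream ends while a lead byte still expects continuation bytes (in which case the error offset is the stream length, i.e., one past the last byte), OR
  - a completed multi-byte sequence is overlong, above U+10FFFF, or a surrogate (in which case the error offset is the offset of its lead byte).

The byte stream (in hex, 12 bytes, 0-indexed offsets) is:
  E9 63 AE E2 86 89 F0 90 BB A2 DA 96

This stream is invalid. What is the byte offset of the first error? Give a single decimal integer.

Byte[0]=E9: 3-byte lead, need 2 cont bytes. acc=0x9
Byte[1]=63: expected 10xxxxxx continuation. INVALID

Answer: 1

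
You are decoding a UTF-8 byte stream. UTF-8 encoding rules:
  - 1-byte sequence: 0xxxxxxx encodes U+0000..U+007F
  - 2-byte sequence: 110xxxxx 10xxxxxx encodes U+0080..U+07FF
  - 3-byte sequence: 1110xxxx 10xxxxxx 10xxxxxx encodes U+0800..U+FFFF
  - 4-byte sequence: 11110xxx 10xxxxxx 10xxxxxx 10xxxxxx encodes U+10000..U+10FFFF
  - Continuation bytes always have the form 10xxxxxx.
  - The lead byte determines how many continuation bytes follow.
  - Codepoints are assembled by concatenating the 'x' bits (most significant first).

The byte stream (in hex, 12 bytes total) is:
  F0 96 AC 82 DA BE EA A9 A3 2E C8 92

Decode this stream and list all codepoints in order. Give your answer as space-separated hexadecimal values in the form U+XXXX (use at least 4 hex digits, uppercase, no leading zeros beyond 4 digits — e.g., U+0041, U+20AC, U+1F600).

Answer: U+16B02 U+06BE U+AA63 U+002E U+0212

Derivation:
Byte[0]=F0: 4-byte lead, need 3 cont bytes. acc=0x0
Byte[1]=96: continuation. acc=(acc<<6)|0x16=0x16
Byte[2]=AC: continuation. acc=(acc<<6)|0x2C=0x5AC
Byte[3]=82: continuation. acc=(acc<<6)|0x02=0x16B02
Completed: cp=U+16B02 (starts at byte 0)
Byte[4]=DA: 2-byte lead, need 1 cont bytes. acc=0x1A
Byte[5]=BE: continuation. acc=(acc<<6)|0x3E=0x6BE
Completed: cp=U+06BE (starts at byte 4)
Byte[6]=EA: 3-byte lead, need 2 cont bytes. acc=0xA
Byte[7]=A9: continuation. acc=(acc<<6)|0x29=0x2A9
Byte[8]=A3: continuation. acc=(acc<<6)|0x23=0xAA63
Completed: cp=U+AA63 (starts at byte 6)
Byte[9]=2E: 1-byte ASCII. cp=U+002E
Byte[10]=C8: 2-byte lead, need 1 cont bytes. acc=0x8
Byte[11]=92: continuation. acc=(acc<<6)|0x12=0x212
Completed: cp=U+0212 (starts at byte 10)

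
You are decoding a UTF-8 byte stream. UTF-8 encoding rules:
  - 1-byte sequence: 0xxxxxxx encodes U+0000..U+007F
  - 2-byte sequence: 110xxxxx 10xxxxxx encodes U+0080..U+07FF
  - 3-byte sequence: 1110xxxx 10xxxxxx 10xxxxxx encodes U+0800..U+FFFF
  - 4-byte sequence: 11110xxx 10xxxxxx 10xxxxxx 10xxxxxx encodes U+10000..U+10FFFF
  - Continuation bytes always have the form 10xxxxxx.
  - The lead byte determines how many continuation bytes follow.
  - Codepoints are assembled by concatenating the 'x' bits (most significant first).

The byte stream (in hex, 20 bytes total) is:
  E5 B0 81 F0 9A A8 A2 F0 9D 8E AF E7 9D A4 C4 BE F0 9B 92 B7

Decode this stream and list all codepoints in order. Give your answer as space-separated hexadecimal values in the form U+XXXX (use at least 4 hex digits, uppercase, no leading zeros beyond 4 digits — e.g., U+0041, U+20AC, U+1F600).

Byte[0]=E5: 3-byte lead, need 2 cont bytes. acc=0x5
Byte[1]=B0: continuation. acc=(acc<<6)|0x30=0x170
Byte[2]=81: continuation. acc=(acc<<6)|0x01=0x5C01
Completed: cp=U+5C01 (starts at byte 0)
Byte[3]=F0: 4-byte lead, need 3 cont bytes. acc=0x0
Byte[4]=9A: continuation. acc=(acc<<6)|0x1A=0x1A
Byte[5]=A8: continuation. acc=(acc<<6)|0x28=0x6A8
Byte[6]=A2: continuation. acc=(acc<<6)|0x22=0x1AA22
Completed: cp=U+1AA22 (starts at byte 3)
Byte[7]=F0: 4-byte lead, need 3 cont bytes. acc=0x0
Byte[8]=9D: continuation. acc=(acc<<6)|0x1D=0x1D
Byte[9]=8E: continuation. acc=(acc<<6)|0x0E=0x74E
Byte[10]=AF: continuation. acc=(acc<<6)|0x2F=0x1D3AF
Completed: cp=U+1D3AF (starts at byte 7)
Byte[11]=E7: 3-byte lead, need 2 cont bytes. acc=0x7
Byte[12]=9D: continuation. acc=(acc<<6)|0x1D=0x1DD
Byte[13]=A4: continuation. acc=(acc<<6)|0x24=0x7764
Completed: cp=U+7764 (starts at byte 11)
Byte[14]=C4: 2-byte lead, need 1 cont bytes. acc=0x4
Byte[15]=BE: continuation. acc=(acc<<6)|0x3E=0x13E
Completed: cp=U+013E (starts at byte 14)
Byte[16]=F0: 4-byte lead, need 3 cont bytes. acc=0x0
Byte[17]=9B: continuation. acc=(acc<<6)|0x1B=0x1B
Byte[18]=92: continuation. acc=(acc<<6)|0x12=0x6D2
Byte[19]=B7: continuation. acc=(acc<<6)|0x37=0x1B4B7
Completed: cp=U+1B4B7 (starts at byte 16)

Answer: U+5C01 U+1AA22 U+1D3AF U+7764 U+013E U+1B4B7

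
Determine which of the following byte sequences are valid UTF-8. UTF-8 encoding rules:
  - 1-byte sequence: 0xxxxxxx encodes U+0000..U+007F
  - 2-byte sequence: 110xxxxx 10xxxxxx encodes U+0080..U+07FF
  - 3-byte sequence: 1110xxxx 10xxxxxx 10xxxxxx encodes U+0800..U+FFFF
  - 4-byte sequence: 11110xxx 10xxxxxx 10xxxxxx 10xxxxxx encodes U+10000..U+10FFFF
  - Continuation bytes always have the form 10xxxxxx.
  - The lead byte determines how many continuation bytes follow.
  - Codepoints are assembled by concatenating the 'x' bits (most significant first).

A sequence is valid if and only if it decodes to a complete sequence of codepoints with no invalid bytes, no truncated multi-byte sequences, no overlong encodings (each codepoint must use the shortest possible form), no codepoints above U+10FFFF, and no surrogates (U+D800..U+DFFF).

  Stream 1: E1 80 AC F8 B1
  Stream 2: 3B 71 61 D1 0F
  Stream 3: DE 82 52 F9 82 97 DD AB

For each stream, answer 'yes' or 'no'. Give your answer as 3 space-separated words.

Stream 1: error at byte offset 3. INVALID
Stream 2: error at byte offset 4. INVALID
Stream 3: error at byte offset 3. INVALID

Answer: no no no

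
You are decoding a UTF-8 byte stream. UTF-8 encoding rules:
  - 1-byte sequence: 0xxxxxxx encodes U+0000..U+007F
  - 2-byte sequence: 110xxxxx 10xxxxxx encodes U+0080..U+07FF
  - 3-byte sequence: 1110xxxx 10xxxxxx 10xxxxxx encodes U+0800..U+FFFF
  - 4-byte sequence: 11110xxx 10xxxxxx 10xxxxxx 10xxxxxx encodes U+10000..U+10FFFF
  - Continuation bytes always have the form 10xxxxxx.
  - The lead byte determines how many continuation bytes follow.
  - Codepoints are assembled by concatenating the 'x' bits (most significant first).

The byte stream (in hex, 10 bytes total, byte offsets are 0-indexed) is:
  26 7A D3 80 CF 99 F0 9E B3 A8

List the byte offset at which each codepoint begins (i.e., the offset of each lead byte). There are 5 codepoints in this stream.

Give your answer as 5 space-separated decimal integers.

Answer: 0 1 2 4 6

Derivation:
Byte[0]=26: 1-byte ASCII. cp=U+0026
Byte[1]=7A: 1-byte ASCII. cp=U+007A
Byte[2]=D3: 2-byte lead, need 1 cont bytes. acc=0x13
Byte[3]=80: continuation. acc=(acc<<6)|0x00=0x4C0
Completed: cp=U+04C0 (starts at byte 2)
Byte[4]=CF: 2-byte lead, need 1 cont bytes. acc=0xF
Byte[5]=99: continuation. acc=(acc<<6)|0x19=0x3D9
Completed: cp=U+03D9 (starts at byte 4)
Byte[6]=F0: 4-byte lead, need 3 cont bytes. acc=0x0
Byte[7]=9E: continuation. acc=(acc<<6)|0x1E=0x1E
Byte[8]=B3: continuation. acc=(acc<<6)|0x33=0x7B3
Byte[9]=A8: continuation. acc=(acc<<6)|0x28=0x1ECE8
Completed: cp=U+1ECE8 (starts at byte 6)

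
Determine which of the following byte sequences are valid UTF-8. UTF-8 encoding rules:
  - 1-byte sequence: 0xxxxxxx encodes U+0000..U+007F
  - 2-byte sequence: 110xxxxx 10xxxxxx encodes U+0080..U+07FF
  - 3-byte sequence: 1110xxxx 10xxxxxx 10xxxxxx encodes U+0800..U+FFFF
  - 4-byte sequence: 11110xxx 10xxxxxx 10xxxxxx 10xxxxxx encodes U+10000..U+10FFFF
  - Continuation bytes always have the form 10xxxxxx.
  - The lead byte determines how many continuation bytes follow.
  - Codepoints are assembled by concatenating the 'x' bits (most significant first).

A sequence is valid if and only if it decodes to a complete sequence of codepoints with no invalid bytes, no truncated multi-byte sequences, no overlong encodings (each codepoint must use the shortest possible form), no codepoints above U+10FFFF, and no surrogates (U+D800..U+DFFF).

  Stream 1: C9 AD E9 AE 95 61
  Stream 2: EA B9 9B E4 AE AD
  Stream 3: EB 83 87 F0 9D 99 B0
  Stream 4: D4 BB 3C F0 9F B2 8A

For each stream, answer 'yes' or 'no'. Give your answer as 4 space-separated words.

Stream 1: decodes cleanly. VALID
Stream 2: decodes cleanly. VALID
Stream 3: decodes cleanly. VALID
Stream 4: decodes cleanly. VALID

Answer: yes yes yes yes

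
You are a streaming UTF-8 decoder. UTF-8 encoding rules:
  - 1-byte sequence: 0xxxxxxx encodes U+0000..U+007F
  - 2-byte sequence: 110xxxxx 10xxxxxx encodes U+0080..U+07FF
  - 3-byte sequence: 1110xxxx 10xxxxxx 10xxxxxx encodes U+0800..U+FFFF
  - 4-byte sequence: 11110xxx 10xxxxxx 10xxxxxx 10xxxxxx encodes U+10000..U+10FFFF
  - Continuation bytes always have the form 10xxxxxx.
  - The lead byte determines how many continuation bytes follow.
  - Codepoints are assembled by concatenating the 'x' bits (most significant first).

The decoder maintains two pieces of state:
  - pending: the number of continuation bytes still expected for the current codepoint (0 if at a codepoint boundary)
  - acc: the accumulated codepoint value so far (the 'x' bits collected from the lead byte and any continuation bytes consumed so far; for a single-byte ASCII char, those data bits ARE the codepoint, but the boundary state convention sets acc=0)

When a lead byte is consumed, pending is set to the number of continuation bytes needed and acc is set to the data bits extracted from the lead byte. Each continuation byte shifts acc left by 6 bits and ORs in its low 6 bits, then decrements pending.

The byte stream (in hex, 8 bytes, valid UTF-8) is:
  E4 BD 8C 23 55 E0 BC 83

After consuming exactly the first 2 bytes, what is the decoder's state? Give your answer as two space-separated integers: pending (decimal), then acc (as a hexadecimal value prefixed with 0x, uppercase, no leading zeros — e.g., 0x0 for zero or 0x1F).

Answer: 1 0x13D

Derivation:
Byte[0]=E4: 3-byte lead. pending=2, acc=0x4
Byte[1]=BD: continuation. acc=(acc<<6)|0x3D=0x13D, pending=1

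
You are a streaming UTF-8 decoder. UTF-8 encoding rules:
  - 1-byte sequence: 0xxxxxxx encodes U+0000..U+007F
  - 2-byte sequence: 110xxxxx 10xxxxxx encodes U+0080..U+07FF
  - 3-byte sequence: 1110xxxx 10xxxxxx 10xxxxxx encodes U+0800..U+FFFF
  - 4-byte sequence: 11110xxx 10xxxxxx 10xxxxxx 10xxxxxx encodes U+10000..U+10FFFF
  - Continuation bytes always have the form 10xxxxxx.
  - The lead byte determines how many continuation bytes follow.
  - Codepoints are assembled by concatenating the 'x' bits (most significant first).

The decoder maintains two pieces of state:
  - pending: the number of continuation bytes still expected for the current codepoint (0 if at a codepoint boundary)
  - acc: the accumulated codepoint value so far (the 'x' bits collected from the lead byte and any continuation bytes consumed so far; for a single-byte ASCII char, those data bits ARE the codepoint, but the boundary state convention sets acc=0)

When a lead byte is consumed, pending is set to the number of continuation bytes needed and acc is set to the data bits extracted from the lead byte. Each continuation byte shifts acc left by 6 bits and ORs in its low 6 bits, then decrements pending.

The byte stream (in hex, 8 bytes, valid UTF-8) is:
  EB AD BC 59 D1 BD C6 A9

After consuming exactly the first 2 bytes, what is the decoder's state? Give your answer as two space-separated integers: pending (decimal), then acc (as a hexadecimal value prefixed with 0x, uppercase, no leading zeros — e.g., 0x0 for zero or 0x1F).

Answer: 1 0x2ED

Derivation:
Byte[0]=EB: 3-byte lead. pending=2, acc=0xB
Byte[1]=AD: continuation. acc=(acc<<6)|0x2D=0x2ED, pending=1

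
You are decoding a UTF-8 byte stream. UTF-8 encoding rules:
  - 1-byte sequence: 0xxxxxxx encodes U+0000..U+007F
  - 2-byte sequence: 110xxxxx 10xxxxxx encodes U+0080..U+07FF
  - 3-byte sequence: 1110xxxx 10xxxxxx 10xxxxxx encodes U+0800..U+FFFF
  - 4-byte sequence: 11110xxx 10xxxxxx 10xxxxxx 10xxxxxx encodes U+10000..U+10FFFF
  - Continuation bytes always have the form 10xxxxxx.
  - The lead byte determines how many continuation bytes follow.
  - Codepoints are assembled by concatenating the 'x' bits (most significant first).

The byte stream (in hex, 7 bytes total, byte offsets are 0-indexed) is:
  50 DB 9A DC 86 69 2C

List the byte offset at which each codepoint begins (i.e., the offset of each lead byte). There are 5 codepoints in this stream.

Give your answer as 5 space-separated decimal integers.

Byte[0]=50: 1-byte ASCII. cp=U+0050
Byte[1]=DB: 2-byte lead, need 1 cont bytes. acc=0x1B
Byte[2]=9A: continuation. acc=(acc<<6)|0x1A=0x6DA
Completed: cp=U+06DA (starts at byte 1)
Byte[3]=DC: 2-byte lead, need 1 cont bytes. acc=0x1C
Byte[4]=86: continuation. acc=(acc<<6)|0x06=0x706
Completed: cp=U+0706 (starts at byte 3)
Byte[5]=69: 1-byte ASCII. cp=U+0069
Byte[6]=2C: 1-byte ASCII. cp=U+002C

Answer: 0 1 3 5 6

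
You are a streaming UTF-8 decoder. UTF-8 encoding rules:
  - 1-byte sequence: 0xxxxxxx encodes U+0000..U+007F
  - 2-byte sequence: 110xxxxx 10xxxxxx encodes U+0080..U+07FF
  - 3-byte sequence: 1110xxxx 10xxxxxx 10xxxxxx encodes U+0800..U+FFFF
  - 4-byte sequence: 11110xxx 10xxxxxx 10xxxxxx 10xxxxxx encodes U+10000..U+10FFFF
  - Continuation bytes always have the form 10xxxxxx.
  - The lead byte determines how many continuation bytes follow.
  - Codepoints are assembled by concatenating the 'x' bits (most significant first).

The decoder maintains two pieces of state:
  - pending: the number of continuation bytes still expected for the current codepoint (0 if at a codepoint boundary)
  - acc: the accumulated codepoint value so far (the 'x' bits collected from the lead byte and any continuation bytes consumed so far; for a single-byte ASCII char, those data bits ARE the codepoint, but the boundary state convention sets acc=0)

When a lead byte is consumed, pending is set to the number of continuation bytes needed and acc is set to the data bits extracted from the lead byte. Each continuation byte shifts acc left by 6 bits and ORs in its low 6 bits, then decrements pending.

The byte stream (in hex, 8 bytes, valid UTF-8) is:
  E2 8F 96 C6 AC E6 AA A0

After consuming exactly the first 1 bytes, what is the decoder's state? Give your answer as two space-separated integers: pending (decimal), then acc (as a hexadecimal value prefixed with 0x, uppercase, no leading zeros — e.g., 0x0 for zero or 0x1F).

Answer: 2 0x2

Derivation:
Byte[0]=E2: 3-byte lead. pending=2, acc=0x2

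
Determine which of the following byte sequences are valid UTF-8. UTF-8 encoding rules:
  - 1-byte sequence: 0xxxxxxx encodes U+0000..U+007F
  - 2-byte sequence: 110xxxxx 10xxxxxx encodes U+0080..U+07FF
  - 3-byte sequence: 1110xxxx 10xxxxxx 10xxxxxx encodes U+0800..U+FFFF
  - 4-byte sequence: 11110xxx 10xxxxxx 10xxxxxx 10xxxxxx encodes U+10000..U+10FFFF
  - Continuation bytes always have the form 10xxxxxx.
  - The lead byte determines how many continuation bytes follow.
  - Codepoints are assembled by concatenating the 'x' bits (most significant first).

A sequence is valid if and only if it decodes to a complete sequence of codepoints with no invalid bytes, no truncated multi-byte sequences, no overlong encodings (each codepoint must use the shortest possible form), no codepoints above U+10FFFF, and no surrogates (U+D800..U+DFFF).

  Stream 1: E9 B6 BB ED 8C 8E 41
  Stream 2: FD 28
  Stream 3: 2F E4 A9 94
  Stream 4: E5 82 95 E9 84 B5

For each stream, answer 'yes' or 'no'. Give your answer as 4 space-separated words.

Stream 1: decodes cleanly. VALID
Stream 2: error at byte offset 0. INVALID
Stream 3: decodes cleanly. VALID
Stream 4: decodes cleanly. VALID

Answer: yes no yes yes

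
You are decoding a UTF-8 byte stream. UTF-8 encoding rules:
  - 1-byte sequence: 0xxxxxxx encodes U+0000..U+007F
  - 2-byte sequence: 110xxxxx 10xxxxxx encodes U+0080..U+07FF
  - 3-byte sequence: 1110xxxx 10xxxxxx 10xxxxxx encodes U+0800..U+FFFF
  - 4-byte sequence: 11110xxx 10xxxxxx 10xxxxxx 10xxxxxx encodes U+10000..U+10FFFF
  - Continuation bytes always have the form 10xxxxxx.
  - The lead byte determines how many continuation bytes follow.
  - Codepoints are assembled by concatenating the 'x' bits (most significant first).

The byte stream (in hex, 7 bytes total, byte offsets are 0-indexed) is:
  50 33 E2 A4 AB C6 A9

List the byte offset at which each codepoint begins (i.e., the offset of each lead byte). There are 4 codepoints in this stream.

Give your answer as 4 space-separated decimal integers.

Answer: 0 1 2 5

Derivation:
Byte[0]=50: 1-byte ASCII. cp=U+0050
Byte[1]=33: 1-byte ASCII. cp=U+0033
Byte[2]=E2: 3-byte lead, need 2 cont bytes. acc=0x2
Byte[3]=A4: continuation. acc=(acc<<6)|0x24=0xA4
Byte[4]=AB: continuation. acc=(acc<<6)|0x2B=0x292B
Completed: cp=U+292B (starts at byte 2)
Byte[5]=C6: 2-byte lead, need 1 cont bytes. acc=0x6
Byte[6]=A9: continuation. acc=(acc<<6)|0x29=0x1A9
Completed: cp=U+01A9 (starts at byte 5)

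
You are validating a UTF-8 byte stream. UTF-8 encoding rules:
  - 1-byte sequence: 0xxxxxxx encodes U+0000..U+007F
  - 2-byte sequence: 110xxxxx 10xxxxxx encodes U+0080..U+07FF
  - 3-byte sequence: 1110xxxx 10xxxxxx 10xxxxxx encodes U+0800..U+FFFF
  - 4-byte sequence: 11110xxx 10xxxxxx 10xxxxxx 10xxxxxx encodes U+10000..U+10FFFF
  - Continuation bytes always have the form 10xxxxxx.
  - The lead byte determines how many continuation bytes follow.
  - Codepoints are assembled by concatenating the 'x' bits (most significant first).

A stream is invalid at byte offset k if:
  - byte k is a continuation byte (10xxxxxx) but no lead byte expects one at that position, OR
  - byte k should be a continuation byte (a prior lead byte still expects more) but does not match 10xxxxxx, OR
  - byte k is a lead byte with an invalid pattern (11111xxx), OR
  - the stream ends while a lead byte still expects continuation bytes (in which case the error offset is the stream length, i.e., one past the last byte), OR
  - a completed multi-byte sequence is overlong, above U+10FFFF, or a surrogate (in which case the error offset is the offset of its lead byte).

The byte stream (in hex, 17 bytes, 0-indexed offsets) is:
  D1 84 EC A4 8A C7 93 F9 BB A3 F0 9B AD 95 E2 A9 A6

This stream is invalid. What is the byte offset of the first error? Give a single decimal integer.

Answer: 7

Derivation:
Byte[0]=D1: 2-byte lead, need 1 cont bytes. acc=0x11
Byte[1]=84: continuation. acc=(acc<<6)|0x04=0x444
Completed: cp=U+0444 (starts at byte 0)
Byte[2]=EC: 3-byte lead, need 2 cont bytes. acc=0xC
Byte[3]=A4: continuation. acc=(acc<<6)|0x24=0x324
Byte[4]=8A: continuation. acc=(acc<<6)|0x0A=0xC90A
Completed: cp=U+C90A (starts at byte 2)
Byte[5]=C7: 2-byte lead, need 1 cont bytes. acc=0x7
Byte[6]=93: continuation. acc=(acc<<6)|0x13=0x1D3
Completed: cp=U+01D3 (starts at byte 5)
Byte[7]=F9: INVALID lead byte (not 0xxx/110x/1110/11110)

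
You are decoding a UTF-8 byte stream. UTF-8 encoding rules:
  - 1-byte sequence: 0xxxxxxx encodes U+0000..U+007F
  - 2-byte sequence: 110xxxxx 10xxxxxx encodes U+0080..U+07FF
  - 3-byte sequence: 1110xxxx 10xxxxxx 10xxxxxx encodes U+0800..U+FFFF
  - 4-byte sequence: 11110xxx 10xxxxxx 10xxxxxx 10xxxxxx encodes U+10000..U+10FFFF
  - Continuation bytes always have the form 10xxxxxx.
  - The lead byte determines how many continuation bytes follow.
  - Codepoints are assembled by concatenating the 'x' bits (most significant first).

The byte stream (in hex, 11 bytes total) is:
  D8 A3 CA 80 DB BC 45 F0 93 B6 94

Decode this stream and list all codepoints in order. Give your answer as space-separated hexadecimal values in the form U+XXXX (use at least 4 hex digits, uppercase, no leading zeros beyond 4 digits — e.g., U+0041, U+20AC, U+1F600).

Answer: U+0623 U+0280 U+06FC U+0045 U+13D94

Derivation:
Byte[0]=D8: 2-byte lead, need 1 cont bytes. acc=0x18
Byte[1]=A3: continuation. acc=(acc<<6)|0x23=0x623
Completed: cp=U+0623 (starts at byte 0)
Byte[2]=CA: 2-byte lead, need 1 cont bytes. acc=0xA
Byte[3]=80: continuation. acc=(acc<<6)|0x00=0x280
Completed: cp=U+0280 (starts at byte 2)
Byte[4]=DB: 2-byte lead, need 1 cont bytes. acc=0x1B
Byte[5]=BC: continuation. acc=(acc<<6)|0x3C=0x6FC
Completed: cp=U+06FC (starts at byte 4)
Byte[6]=45: 1-byte ASCII. cp=U+0045
Byte[7]=F0: 4-byte lead, need 3 cont bytes. acc=0x0
Byte[8]=93: continuation. acc=(acc<<6)|0x13=0x13
Byte[9]=B6: continuation. acc=(acc<<6)|0x36=0x4F6
Byte[10]=94: continuation. acc=(acc<<6)|0x14=0x13D94
Completed: cp=U+13D94 (starts at byte 7)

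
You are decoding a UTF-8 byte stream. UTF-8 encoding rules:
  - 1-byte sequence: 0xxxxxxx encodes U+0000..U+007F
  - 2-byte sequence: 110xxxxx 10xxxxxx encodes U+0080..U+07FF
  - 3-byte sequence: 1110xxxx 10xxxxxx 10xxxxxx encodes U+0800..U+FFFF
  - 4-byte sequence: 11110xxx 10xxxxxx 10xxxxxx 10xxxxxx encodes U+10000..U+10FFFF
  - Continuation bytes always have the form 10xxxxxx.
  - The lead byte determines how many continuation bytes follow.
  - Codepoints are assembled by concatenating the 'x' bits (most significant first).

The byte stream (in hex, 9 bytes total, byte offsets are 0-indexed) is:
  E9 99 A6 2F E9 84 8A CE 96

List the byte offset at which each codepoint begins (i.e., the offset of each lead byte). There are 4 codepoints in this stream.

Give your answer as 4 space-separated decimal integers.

Byte[0]=E9: 3-byte lead, need 2 cont bytes. acc=0x9
Byte[1]=99: continuation. acc=(acc<<6)|0x19=0x259
Byte[2]=A6: continuation. acc=(acc<<6)|0x26=0x9666
Completed: cp=U+9666 (starts at byte 0)
Byte[3]=2F: 1-byte ASCII. cp=U+002F
Byte[4]=E9: 3-byte lead, need 2 cont bytes. acc=0x9
Byte[5]=84: continuation. acc=(acc<<6)|0x04=0x244
Byte[6]=8A: continuation. acc=(acc<<6)|0x0A=0x910A
Completed: cp=U+910A (starts at byte 4)
Byte[7]=CE: 2-byte lead, need 1 cont bytes. acc=0xE
Byte[8]=96: continuation. acc=(acc<<6)|0x16=0x396
Completed: cp=U+0396 (starts at byte 7)

Answer: 0 3 4 7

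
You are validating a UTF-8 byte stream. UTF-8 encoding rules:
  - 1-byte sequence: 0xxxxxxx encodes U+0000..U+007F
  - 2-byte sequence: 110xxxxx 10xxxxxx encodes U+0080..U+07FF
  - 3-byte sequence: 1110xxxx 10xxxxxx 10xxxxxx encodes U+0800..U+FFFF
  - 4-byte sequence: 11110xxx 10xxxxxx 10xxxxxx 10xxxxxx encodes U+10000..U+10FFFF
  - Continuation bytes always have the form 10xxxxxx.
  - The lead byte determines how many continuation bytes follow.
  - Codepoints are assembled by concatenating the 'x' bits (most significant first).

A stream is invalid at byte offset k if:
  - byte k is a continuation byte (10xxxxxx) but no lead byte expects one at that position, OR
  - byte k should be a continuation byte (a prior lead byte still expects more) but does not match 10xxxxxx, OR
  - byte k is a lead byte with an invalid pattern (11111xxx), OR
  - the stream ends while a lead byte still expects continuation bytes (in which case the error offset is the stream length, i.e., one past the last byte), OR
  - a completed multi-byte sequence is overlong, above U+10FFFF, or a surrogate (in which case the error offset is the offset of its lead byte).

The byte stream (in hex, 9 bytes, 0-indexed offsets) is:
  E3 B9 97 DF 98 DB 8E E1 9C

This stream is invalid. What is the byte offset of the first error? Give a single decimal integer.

Byte[0]=E3: 3-byte lead, need 2 cont bytes. acc=0x3
Byte[1]=B9: continuation. acc=(acc<<6)|0x39=0xF9
Byte[2]=97: continuation. acc=(acc<<6)|0x17=0x3E57
Completed: cp=U+3E57 (starts at byte 0)
Byte[3]=DF: 2-byte lead, need 1 cont bytes. acc=0x1F
Byte[4]=98: continuation. acc=(acc<<6)|0x18=0x7D8
Completed: cp=U+07D8 (starts at byte 3)
Byte[5]=DB: 2-byte lead, need 1 cont bytes. acc=0x1B
Byte[6]=8E: continuation. acc=(acc<<6)|0x0E=0x6CE
Completed: cp=U+06CE (starts at byte 5)
Byte[7]=E1: 3-byte lead, need 2 cont bytes. acc=0x1
Byte[8]=9C: continuation. acc=(acc<<6)|0x1C=0x5C
Byte[9]: stream ended, expected continuation. INVALID

Answer: 9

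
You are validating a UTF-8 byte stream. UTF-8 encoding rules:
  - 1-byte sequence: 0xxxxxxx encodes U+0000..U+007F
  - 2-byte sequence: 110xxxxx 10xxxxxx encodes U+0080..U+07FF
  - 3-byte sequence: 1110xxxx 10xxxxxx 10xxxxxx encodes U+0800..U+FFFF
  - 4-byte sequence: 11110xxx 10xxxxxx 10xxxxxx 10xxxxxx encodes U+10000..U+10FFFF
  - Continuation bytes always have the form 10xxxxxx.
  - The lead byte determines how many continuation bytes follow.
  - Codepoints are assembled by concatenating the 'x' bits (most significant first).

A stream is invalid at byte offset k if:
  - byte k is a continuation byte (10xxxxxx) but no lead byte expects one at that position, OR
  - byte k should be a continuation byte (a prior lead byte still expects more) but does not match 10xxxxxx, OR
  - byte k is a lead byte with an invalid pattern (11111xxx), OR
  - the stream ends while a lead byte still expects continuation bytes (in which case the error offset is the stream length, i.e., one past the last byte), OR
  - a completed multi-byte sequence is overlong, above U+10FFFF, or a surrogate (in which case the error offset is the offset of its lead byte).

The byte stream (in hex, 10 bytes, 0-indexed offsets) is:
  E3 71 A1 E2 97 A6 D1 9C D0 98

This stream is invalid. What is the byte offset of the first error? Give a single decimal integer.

Byte[0]=E3: 3-byte lead, need 2 cont bytes. acc=0x3
Byte[1]=71: expected 10xxxxxx continuation. INVALID

Answer: 1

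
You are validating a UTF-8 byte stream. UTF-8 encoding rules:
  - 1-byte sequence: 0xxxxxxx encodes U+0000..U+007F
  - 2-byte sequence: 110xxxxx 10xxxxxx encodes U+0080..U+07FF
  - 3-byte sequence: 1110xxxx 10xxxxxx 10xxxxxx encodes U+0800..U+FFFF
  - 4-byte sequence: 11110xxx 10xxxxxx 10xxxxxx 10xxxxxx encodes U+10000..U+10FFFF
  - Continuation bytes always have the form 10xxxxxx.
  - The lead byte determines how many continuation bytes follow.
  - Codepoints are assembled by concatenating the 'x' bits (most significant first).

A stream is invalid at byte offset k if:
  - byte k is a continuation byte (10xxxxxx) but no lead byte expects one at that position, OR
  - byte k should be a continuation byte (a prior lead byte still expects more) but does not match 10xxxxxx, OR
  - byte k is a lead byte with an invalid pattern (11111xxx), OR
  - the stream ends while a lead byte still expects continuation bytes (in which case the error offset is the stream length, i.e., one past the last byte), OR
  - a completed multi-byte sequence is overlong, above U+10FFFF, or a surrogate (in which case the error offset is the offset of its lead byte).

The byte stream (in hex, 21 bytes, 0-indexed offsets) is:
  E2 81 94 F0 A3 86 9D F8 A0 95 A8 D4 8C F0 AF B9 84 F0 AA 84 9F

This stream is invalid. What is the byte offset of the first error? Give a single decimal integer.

Byte[0]=E2: 3-byte lead, need 2 cont bytes. acc=0x2
Byte[1]=81: continuation. acc=(acc<<6)|0x01=0x81
Byte[2]=94: continuation. acc=(acc<<6)|0x14=0x2054
Completed: cp=U+2054 (starts at byte 0)
Byte[3]=F0: 4-byte lead, need 3 cont bytes. acc=0x0
Byte[4]=A3: continuation. acc=(acc<<6)|0x23=0x23
Byte[5]=86: continuation. acc=(acc<<6)|0x06=0x8C6
Byte[6]=9D: continuation. acc=(acc<<6)|0x1D=0x2319D
Completed: cp=U+2319D (starts at byte 3)
Byte[7]=F8: INVALID lead byte (not 0xxx/110x/1110/11110)

Answer: 7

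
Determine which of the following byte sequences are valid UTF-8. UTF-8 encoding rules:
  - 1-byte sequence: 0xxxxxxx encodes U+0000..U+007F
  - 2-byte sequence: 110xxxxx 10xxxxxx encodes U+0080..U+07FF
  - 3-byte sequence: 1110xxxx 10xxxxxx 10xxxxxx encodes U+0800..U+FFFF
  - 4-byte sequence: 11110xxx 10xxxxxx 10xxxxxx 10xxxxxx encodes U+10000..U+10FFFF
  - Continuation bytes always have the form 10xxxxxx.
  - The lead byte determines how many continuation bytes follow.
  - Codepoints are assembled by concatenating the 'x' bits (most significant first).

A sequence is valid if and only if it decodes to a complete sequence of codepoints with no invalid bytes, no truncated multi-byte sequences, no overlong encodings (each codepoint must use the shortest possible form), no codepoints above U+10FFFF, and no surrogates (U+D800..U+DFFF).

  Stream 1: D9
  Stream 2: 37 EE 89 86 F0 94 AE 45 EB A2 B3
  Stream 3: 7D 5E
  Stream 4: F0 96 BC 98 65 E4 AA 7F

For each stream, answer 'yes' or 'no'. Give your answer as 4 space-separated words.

Stream 1: error at byte offset 1. INVALID
Stream 2: error at byte offset 7. INVALID
Stream 3: decodes cleanly. VALID
Stream 4: error at byte offset 7. INVALID

Answer: no no yes no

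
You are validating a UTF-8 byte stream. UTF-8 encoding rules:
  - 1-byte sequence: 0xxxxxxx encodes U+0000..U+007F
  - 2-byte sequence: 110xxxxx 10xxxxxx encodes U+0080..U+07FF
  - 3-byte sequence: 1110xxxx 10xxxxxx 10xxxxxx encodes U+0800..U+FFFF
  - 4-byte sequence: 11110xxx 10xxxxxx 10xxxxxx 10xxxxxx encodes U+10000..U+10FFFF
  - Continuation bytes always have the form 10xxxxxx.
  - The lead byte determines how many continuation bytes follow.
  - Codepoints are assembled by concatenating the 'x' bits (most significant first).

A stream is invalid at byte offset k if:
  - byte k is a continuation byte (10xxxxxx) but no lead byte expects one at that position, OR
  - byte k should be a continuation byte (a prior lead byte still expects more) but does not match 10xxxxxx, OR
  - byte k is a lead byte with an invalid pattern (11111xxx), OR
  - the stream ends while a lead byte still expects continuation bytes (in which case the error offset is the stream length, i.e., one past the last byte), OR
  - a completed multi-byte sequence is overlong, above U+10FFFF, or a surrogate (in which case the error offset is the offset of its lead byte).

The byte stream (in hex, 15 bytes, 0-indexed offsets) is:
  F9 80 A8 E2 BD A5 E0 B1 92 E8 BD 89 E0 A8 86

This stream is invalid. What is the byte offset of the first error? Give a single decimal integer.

Byte[0]=F9: INVALID lead byte (not 0xxx/110x/1110/11110)

Answer: 0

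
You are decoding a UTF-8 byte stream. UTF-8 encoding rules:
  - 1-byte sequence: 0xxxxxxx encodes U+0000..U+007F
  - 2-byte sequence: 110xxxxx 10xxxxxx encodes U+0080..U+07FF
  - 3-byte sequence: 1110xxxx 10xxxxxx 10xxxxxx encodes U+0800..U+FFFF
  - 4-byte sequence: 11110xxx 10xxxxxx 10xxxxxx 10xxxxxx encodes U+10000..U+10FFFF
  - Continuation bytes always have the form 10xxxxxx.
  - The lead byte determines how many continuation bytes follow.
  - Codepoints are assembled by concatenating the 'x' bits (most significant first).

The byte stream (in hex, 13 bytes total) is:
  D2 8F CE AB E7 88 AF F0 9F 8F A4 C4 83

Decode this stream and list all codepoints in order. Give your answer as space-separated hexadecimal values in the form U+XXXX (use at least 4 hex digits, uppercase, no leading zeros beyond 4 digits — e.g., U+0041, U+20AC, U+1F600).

Answer: U+048F U+03AB U+722F U+1F3E4 U+0103

Derivation:
Byte[0]=D2: 2-byte lead, need 1 cont bytes. acc=0x12
Byte[1]=8F: continuation. acc=(acc<<6)|0x0F=0x48F
Completed: cp=U+048F (starts at byte 0)
Byte[2]=CE: 2-byte lead, need 1 cont bytes. acc=0xE
Byte[3]=AB: continuation. acc=(acc<<6)|0x2B=0x3AB
Completed: cp=U+03AB (starts at byte 2)
Byte[4]=E7: 3-byte lead, need 2 cont bytes. acc=0x7
Byte[5]=88: continuation. acc=(acc<<6)|0x08=0x1C8
Byte[6]=AF: continuation. acc=(acc<<6)|0x2F=0x722F
Completed: cp=U+722F (starts at byte 4)
Byte[7]=F0: 4-byte lead, need 3 cont bytes. acc=0x0
Byte[8]=9F: continuation. acc=(acc<<6)|0x1F=0x1F
Byte[9]=8F: continuation. acc=(acc<<6)|0x0F=0x7CF
Byte[10]=A4: continuation. acc=(acc<<6)|0x24=0x1F3E4
Completed: cp=U+1F3E4 (starts at byte 7)
Byte[11]=C4: 2-byte lead, need 1 cont bytes. acc=0x4
Byte[12]=83: continuation. acc=(acc<<6)|0x03=0x103
Completed: cp=U+0103 (starts at byte 11)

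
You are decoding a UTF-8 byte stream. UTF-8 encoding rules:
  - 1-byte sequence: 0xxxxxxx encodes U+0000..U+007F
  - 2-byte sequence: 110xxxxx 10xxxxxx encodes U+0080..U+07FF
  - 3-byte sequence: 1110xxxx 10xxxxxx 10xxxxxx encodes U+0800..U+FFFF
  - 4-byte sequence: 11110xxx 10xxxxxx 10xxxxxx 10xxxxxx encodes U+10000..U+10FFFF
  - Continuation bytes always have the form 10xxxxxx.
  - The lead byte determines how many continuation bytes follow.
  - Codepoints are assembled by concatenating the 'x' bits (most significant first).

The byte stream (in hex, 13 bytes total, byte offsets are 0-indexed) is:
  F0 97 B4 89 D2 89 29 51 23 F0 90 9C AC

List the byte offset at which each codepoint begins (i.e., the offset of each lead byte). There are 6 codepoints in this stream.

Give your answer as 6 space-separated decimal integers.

Byte[0]=F0: 4-byte lead, need 3 cont bytes. acc=0x0
Byte[1]=97: continuation. acc=(acc<<6)|0x17=0x17
Byte[2]=B4: continuation. acc=(acc<<6)|0x34=0x5F4
Byte[3]=89: continuation. acc=(acc<<6)|0x09=0x17D09
Completed: cp=U+17D09 (starts at byte 0)
Byte[4]=D2: 2-byte lead, need 1 cont bytes. acc=0x12
Byte[5]=89: continuation. acc=(acc<<6)|0x09=0x489
Completed: cp=U+0489 (starts at byte 4)
Byte[6]=29: 1-byte ASCII. cp=U+0029
Byte[7]=51: 1-byte ASCII. cp=U+0051
Byte[8]=23: 1-byte ASCII. cp=U+0023
Byte[9]=F0: 4-byte lead, need 3 cont bytes. acc=0x0
Byte[10]=90: continuation. acc=(acc<<6)|0x10=0x10
Byte[11]=9C: continuation. acc=(acc<<6)|0x1C=0x41C
Byte[12]=AC: continuation. acc=(acc<<6)|0x2C=0x1072C
Completed: cp=U+1072C (starts at byte 9)

Answer: 0 4 6 7 8 9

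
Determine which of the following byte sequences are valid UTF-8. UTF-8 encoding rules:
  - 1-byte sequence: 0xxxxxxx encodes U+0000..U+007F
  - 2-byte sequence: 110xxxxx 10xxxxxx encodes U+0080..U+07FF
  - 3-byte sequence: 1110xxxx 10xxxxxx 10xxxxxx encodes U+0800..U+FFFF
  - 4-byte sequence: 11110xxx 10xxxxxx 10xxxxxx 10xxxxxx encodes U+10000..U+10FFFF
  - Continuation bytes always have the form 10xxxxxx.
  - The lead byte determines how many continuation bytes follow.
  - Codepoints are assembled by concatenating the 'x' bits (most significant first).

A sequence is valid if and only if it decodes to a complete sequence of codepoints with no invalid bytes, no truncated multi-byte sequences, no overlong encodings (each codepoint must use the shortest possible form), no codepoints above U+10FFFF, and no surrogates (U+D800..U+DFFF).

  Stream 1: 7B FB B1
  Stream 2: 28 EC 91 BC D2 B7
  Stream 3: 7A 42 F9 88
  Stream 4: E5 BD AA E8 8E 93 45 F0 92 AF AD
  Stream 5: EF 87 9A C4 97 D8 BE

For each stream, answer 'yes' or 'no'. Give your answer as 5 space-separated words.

Stream 1: error at byte offset 1. INVALID
Stream 2: decodes cleanly. VALID
Stream 3: error at byte offset 2. INVALID
Stream 4: decodes cleanly. VALID
Stream 5: decodes cleanly. VALID

Answer: no yes no yes yes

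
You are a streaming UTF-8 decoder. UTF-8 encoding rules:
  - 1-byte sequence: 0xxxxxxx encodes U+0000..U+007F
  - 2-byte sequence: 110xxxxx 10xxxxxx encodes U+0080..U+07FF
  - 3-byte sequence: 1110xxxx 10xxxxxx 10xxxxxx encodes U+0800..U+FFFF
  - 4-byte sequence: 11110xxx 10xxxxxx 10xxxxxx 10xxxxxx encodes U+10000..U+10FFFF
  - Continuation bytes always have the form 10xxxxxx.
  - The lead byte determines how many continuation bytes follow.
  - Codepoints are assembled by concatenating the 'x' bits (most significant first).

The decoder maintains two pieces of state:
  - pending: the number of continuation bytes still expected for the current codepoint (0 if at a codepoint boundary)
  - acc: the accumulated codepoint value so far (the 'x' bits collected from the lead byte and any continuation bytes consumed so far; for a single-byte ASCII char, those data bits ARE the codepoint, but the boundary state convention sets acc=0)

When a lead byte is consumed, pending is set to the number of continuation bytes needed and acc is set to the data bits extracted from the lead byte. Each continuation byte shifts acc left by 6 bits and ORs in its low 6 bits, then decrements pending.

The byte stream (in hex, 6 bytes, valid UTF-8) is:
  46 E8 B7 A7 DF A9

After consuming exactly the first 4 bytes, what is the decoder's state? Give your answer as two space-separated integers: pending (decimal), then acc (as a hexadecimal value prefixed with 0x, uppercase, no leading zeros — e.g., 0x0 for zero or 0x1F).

Byte[0]=46: 1-byte. pending=0, acc=0x0
Byte[1]=E8: 3-byte lead. pending=2, acc=0x8
Byte[2]=B7: continuation. acc=(acc<<6)|0x37=0x237, pending=1
Byte[3]=A7: continuation. acc=(acc<<6)|0x27=0x8DE7, pending=0

Answer: 0 0x8DE7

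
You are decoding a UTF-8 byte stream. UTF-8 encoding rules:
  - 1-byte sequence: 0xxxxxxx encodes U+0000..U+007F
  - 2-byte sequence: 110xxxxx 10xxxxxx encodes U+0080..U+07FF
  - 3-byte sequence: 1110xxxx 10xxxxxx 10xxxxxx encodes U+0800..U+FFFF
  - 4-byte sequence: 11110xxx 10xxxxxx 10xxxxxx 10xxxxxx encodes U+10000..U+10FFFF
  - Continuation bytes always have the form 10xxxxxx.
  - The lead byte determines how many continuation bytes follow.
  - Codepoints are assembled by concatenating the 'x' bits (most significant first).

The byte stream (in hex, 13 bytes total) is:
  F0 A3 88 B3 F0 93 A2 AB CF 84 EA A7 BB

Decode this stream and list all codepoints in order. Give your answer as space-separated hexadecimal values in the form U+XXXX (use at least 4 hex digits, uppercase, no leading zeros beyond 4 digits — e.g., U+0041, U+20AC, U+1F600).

Byte[0]=F0: 4-byte lead, need 3 cont bytes. acc=0x0
Byte[1]=A3: continuation. acc=(acc<<6)|0x23=0x23
Byte[2]=88: continuation. acc=(acc<<6)|0x08=0x8C8
Byte[3]=B3: continuation. acc=(acc<<6)|0x33=0x23233
Completed: cp=U+23233 (starts at byte 0)
Byte[4]=F0: 4-byte lead, need 3 cont bytes. acc=0x0
Byte[5]=93: continuation. acc=(acc<<6)|0x13=0x13
Byte[6]=A2: continuation. acc=(acc<<6)|0x22=0x4E2
Byte[7]=AB: continuation. acc=(acc<<6)|0x2B=0x138AB
Completed: cp=U+138AB (starts at byte 4)
Byte[8]=CF: 2-byte lead, need 1 cont bytes. acc=0xF
Byte[9]=84: continuation. acc=(acc<<6)|0x04=0x3C4
Completed: cp=U+03C4 (starts at byte 8)
Byte[10]=EA: 3-byte lead, need 2 cont bytes. acc=0xA
Byte[11]=A7: continuation. acc=(acc<<6)|0x27=0x2A7
Byte[12]=BB: continuation. acc=(acc<<6)|0x3B=0xA9FB
Completed: cp=U+A9FB (starts at byte 10)

Answer: U+23233 U+138AB U+03C4 U+A9FB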